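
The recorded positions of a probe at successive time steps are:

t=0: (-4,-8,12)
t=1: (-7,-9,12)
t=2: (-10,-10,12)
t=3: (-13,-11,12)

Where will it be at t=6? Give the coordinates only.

The position changes by (-3,-1,+0) every step.
step 4: (-13,-11,12) + (-3,-1,+0) → (-16,-12,12)
step 5: (-16,-12,12) + (-3,-1,+0) → (-19,-13,12)
step 6: (-19,-13,12) + (-3,-1,+0) → (-22,-14,12)

(-22,-14,12)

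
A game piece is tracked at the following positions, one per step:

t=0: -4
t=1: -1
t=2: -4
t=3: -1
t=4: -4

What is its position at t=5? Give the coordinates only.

The jumps are +3, -3, +3, -3 — a geometric progression with ratio -1.
step 5: -4 + 3 → -1

-1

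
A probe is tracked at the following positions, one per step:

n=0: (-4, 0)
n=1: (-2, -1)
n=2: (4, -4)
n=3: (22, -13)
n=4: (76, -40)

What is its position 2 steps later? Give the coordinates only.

Consecutive displacements (+2, -1), (+6, -3), (+18, -9), (+54, -27) scale by a factor of 3 each step.
step 5: (76, -40) + (+162, -81) → (238, -121)
step 6: (238, -121) + (+486, -243) → (724, -364)

(724, -364)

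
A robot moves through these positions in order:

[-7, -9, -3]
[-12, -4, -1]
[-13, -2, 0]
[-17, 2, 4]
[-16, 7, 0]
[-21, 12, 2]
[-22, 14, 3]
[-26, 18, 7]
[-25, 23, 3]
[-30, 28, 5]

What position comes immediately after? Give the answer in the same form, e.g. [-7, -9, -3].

[-31, 30, 6]

Differencing gives [-5, +5, +2], [-1, +2, +1], [-4, +4, +4], [+1, +5, -4], [-5, +5, +2], [-1, +2, +1], [-4, +4, +4], [+1, +5, -4], [-5, +5, +2]. This is the pattern [-5, +5, +2], [-1, +2, +1], [-4, +4, +4], [+1, +5, -4] repeated.
step 10: apply [-1, +2, +1] → [-31, 30, 6]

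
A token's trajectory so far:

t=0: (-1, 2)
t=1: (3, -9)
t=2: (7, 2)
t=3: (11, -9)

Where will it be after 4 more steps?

First: linear, +4 per step → 27 at step 7.
Second: cycles through 2, -9 every 2 steps. Step 7 lands at position 1 of the cycle → -9.

(27, -9)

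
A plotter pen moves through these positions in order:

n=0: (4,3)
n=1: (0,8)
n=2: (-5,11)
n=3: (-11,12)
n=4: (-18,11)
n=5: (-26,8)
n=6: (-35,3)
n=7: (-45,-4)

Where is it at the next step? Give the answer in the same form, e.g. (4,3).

(-56,-13)

First differences are (-4,+5), (-5,+3), (-6,+1), (-7,-1), (-8,-3), (-9,-5), (-10,-7); their common second difference is (-1,-2) (constant acceleration).
step 8: (-45,-4) + (-11,-9) → (-56,-13)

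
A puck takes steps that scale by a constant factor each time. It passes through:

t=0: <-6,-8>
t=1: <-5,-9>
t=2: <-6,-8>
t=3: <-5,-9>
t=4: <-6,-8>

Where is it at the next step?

<-5,-9>

Consecutive displacements <+1,-1>, <-1,+1>, <+1,-1>, <-1,+1> scale by a factor of -1 each step.
step 5: <-6,-8> + <+1,-1> → <-5,-9>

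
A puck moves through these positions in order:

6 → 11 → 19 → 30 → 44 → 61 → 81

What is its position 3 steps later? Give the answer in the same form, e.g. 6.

159

First differences are +5, +8, +11, +14, +17, +20; their common second difference is +3 (constant acceleration).
step 7: 81 + 23 → 104
step 8: 104 + 26 → 130
step 9: 130 + 29 → 159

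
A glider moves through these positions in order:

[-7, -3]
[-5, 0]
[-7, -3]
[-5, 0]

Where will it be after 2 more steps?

Consecutive displacements [+2, +3], [-2, -3], [+2, +3] scale by a factor of -1 each step.
step 4: [-5, 0] + [-2, -3] → [-7, -3]
step 5: [-7, -3] + [+2, +3] → [-5, 0]

[-5, 0]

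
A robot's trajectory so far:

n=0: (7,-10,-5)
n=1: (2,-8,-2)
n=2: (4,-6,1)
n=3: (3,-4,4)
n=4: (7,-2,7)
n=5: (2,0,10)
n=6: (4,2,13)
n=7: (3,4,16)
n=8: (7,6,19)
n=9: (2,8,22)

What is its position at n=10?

The first coordinate repeats the cycle [7, 2, 4, 3] with period 4; step 10 mod 4 = 2, giving 4.
The second coordinate changes by +2 each step, so at step 10 it is -10 + 10·(2) = 10.
The third coordinate changes by +3 each step, so at step 10 it is -5 + 10·(3) = 25.

(4,10,25)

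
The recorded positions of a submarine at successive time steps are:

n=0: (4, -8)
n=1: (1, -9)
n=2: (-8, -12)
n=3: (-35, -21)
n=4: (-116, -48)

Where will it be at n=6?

Step-to-step displacements: (-3, -1), (-9, -3), (-27, -9), (-81, -27); each is 3× the previous.
step 5: (-116, -48) + (-243, -81) → (-359, -129)
step 6: (-359, -129) + (-729, -243) → (-1088, -372)

(-1088, -372)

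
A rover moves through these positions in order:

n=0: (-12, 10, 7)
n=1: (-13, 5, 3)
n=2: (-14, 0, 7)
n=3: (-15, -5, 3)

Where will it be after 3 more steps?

(-18, -20, 7)

First: linear, -1 per step → -18 at step 6.
Second: linear, -5 per step → -20 at step 6.
Third: cycles through 7, 3 every 2 steps. Step 6 lands at position 0 of the cycle → 7.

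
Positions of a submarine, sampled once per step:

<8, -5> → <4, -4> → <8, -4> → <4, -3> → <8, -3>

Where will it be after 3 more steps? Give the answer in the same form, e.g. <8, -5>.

Step-to-step displacements: <-4, +1>, <+4, +0>, <-4, +1>, <+4, +0> — a repeating cycle of length 2.
step 5: apply <-4, +1> → <4, -2>
step 6: apply <+4, +0> → <8, -2>
step 7: apply <-4, +1> → <4, -1>

<4, -1>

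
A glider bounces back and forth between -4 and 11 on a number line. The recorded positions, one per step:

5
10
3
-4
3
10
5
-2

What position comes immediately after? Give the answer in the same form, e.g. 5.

The value reflects between -4 and 11, moving 7 per step.
  step 8: -2 → 1

1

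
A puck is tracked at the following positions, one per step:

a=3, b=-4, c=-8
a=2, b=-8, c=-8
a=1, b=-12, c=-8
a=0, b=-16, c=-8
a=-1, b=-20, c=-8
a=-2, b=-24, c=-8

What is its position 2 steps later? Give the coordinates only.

Constant displacement of (-1, -4, +0) per step.
step 6: a=-2, b=-24, c=-8 + (-1, -4, +0) → a=-3, b=-28, c=-8
step 7: a=-3, b=-28, c=-8 + (-1, -4, +0) → a=-4, b=-32, c=-8

a=-4, b=-32, c=-8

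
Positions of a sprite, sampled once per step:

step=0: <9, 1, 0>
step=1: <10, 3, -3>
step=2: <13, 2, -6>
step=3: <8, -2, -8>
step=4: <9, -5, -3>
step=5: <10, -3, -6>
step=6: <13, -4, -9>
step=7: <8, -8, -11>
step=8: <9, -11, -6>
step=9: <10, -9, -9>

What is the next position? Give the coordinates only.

<13, -10, -12>

Step-to-step displacements: <+1, +2, -3>, <+3, -1, -3>, <-5, -4, -2>, <+1, -3, +5>, <+1, +2, -3>, <+3, -1, -3>, <-5, -4, -2>, <+1, -3, +5>, <+1, +2, -3> — a repeating cycle of length 4.
step 10: apply <+3, -1, -3> → <13, -10, -12>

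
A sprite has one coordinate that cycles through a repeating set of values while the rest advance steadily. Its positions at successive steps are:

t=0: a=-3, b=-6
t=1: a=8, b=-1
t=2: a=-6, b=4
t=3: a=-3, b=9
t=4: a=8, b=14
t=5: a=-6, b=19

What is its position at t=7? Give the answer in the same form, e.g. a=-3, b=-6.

The a coordinate repeats the cycle [-3, 8, -6] with period 3; step 7 mod 3 = 1, giving 8.
The b coordinate changes by +5 each step, so at step 7 it is -6 + 7·(5) = 29.

a=8, b=29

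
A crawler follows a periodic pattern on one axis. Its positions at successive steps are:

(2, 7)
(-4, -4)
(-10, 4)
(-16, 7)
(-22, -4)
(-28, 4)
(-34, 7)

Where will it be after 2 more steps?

(-46, 4)

The first coordinate changes by -6 each step, so at step 8 it is 2 + 8·(-6) = -46.
The second coordinate repeats the cycle [7, -4, 4] with period 3; step 8 mod 3 = 2, giving 4.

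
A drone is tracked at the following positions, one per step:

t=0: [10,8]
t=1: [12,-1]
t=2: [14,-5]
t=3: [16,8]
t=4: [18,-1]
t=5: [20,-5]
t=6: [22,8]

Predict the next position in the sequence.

[24,-1]

The first coordinate changes by +2 each step, so at step 7 it is 10 + 7·(2) = 24.
The second coordinate repeats the cycle [8, -1, -5] with period 3; step 7 mod 3 = 1, giving -1.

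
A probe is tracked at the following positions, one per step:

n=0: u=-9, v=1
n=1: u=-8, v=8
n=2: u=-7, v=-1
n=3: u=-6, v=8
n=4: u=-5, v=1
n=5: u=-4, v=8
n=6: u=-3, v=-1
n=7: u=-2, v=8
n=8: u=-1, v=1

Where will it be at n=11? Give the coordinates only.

u=2, v=8

U: linear, +1 per step → 2 at step 11.
V: cycles through 1, 8, -1, 8 every 4 steps. Step 11 lands at position 3 of the cycle → 8.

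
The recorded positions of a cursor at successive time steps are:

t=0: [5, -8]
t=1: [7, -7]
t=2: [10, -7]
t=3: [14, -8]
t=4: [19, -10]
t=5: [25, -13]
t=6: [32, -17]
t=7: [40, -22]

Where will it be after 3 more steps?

Successive displacements: [+2, +1], [+3, +0], [+4, -1], [+5, -2], [+6, -3], [+7, -4], [+8, -5] — each changes by [+1, -1].
step 8: [40, -22] + [+9, -6] → [49, -28]
step 9: [49, -28] + [+10, -7] → [59, -35]
step 10: [59, -35] + [+11, -8] → [70, -43]

[70, -43]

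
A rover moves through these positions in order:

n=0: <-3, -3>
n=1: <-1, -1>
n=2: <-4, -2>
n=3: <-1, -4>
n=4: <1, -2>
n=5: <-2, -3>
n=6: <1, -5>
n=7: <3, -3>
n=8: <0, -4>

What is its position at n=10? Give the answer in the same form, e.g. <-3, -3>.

<5, -4>

Step-to-step displacements: <+2, +2>, <-3, -1>, <+3, -2>, <+2, +2>, <-3, -1>, <+3, -2>, <+2, +2>, <-3, -1> — a repeating cycle of length 3.
step 9: apply <+3, -2> → <3, -6>
step 10: apply <+2, +2> → <5, -4>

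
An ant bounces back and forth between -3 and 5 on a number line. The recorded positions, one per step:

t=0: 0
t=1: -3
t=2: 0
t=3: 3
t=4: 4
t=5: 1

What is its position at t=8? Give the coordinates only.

The value travels 3 per step and bounces off the walls at -3 and 5.
  step 6: 1 → -2
  step 7: -2 → -1
  step 8: -1 → 2

2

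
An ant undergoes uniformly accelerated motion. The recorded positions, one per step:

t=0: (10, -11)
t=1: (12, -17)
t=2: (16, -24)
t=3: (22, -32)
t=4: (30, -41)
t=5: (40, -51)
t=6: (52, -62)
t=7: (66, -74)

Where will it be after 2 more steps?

Successive displacements: (+2, -6), (+4, -7), (+6, -8), (+8, -9), (+10, -10), (+12, -11), (+14, -12) — each changes by (+2, -1).
step 8: (66, -74) + (+16, -13) → (82, -87)
step 9: (82, -87) + (+18, -14) → (100, -101)

(100, -101)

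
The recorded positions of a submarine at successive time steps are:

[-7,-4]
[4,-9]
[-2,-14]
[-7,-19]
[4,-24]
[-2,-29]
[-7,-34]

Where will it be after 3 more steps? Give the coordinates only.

First: cycles through -7, 4, -2 every 3 steps. Step 9 lands at position 0 of the cycle → -7.
Second: linear, -5 per step → -49 at step 9.

[-7,-49]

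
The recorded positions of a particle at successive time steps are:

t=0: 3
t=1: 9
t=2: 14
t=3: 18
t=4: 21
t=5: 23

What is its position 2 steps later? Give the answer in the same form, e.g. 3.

24

First differences are +6, +5, +4, +3, +2; their common second difference is -1 (constant acceleration).
step 6: 23 + 1 → 24
step 7: 24 + 0 → 24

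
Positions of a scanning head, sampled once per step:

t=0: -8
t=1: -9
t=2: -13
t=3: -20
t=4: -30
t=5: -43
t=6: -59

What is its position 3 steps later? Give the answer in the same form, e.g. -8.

-125

First differences are -1, -4, -7, -10, -13, -16; their common second difference is -3 (constant acceleration).
step 7: -59 − 19 → -78
step 8: -78 − 22 → -100
step 9: -100 − 25 → -125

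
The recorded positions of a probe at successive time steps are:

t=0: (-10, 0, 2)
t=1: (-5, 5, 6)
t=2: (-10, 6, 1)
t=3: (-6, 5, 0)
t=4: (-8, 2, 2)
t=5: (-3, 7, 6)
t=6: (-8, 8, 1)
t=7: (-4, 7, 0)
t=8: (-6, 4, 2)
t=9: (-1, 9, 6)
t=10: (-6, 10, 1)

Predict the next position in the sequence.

Step-to-step displacements: (+5, +5, +4), (-5, +1, -5), (+4, -1, -1), (-2, -3, +2), (+5, +5, +4), (-5, +1, -5), (+4, -1, -1), (-2, -3, +2), (+5, +5, +4), (-5, +1, -5) — a repeating cycle of length 4.
step 11: apply (+4, -1, -1) → (-2, 9, 0)

(-2, 9, 0)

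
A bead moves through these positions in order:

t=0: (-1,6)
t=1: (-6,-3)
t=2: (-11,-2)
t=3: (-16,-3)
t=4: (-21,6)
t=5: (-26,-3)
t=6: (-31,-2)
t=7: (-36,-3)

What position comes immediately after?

(-41,6)

The first coordinate changes by -5 each step, so at step 8 it is -1 + 8·(-5) = -41.
The second coordinate repeats the cycle [6, -3, -2, -3] with period 4; step 8 mod 4 = 0, giving 6.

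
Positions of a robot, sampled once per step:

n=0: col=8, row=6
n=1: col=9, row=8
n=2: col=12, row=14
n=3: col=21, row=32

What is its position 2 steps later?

The jumps are (+1, +2), (+3, +6), (+9, +18) — a geometric progression with ratio 3.
step 4: col=21, row=32 + (+27, +54) → col=48, row=86
step 5: col=48, row=86 + (+81, +162) → col=129, row=248

col=129, row=248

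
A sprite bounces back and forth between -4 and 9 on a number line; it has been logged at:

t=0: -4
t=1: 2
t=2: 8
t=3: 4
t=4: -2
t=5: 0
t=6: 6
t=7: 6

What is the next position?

The value reflects between -4 and 9, moving 6 per step.
  step 8: 6 → 0

0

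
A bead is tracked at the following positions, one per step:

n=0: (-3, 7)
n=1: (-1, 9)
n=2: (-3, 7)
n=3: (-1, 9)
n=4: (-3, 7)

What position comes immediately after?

The jumps are (+2, +2), (-2, -2), (+2, +2), (-2, -2) — a geometric progression with ratio -1.
step 5: (-3, 7) + (+2, +2) → (-1, 9)

(-1, 9)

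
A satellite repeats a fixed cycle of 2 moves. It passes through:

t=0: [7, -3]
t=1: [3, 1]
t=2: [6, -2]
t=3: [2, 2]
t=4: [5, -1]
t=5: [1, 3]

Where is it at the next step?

The moves between consecutive positions are [-4, +4], [+3, -3], [-4, +4], [+3, -3], [-4, +4]; they repeat the 2-cycle [[-4, +4], [+3, -3]].
step 6: apply [+3, -3] → [4, 0]

[4, 0]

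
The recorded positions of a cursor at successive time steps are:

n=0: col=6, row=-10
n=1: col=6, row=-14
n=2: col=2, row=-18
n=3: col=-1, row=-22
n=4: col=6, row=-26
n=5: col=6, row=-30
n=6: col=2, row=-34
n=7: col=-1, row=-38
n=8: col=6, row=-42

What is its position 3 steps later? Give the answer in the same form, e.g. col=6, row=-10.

col=-1, row=-54

Col: cycles through 6, 6, 2, -1 every 4 steps. Step 11 lands at position 3 of the cycle → -1.
Row: linear, -4 per step → -54 at step 11.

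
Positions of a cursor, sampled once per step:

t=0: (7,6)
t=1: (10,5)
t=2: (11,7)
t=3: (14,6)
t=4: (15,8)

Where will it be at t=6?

(19,9)

Step-to-step displacements: (+3,-1), (+1,+2), (+3,-1), (+1,+2) — a repeating cycle of length 2.
step 5: apply (+3,-1) → (18,7)
step 6: apply (+1,+2) → (19,9)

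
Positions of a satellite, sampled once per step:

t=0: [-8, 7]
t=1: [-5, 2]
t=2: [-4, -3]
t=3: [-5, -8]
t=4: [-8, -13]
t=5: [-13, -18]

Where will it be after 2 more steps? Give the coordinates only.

Taking differences between consecutive positions: [+3, -5], [+1, -5], [-1, -5], [-3, -5], [-5, -5]. These grow by [-2, +0] each step.
step 6: [-13, -18] + [-7, -5] → [-20, -23]
step 7: [-20, -23] + [-9, -5] → [-29, -28]

[-29, -28]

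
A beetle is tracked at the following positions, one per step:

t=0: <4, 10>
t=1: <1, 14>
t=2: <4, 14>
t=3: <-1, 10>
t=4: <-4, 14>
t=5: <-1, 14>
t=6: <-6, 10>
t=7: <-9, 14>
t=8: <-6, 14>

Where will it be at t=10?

Step-to-step displacements: <-3, +4>, <+3, +0>, <-5, -4>, <-3, +4>, <+3, +0>, <-5, -4>, <-3, +4>, <+3, +0> — a repeating cycle of length 3.
step 9: apply <-5, -4> → <-11, 10>
step 10: apply <-3, +4> → <-14, 14>

<-14, 14>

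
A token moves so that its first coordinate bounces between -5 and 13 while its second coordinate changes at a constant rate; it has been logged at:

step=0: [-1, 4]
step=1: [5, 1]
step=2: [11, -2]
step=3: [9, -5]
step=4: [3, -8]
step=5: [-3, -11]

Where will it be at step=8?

[11, -20]

The first coordinate reflects between -5 and 13, moving 6 per step.
  step 6: -3 → -1
  step 7: -1 → 5
  step 8: 5 → 11
The second coordinate changes by -3 each step: at step 8 it is -20.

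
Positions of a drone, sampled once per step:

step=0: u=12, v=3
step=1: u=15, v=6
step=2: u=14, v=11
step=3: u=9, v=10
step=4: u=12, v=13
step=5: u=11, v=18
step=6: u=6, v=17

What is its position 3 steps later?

Step-to-step displacements: (+3, +3), (-1, +5), (-5, -1), (+3, +3), (-1, +5), (-5, -1) — a repeating cycle of length 3.
step 7: apply (+3, +3) → u=9, v=20
step 8: apply (-1, +5) → u=8, v=25
step 9: apply (-5, -1) → u=3, v=24

u=3, v=24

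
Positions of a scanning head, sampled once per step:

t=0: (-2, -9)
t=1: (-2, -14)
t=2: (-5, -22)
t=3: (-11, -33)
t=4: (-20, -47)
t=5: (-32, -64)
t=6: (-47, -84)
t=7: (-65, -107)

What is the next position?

(-86, -133)

Taking differences between consecutive positions: (+0, -5), (-3, -8), (-6, -11), (-9, -14), (-12, -17), (-15, -20), (-18, -23). These grow by (-3, -3) each step.
step 8: (-65, -107) + (-21, -26) → (-86, -133)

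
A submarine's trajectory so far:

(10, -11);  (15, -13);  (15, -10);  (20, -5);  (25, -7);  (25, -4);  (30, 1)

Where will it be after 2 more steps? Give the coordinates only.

(35, 2)

The moves between consecutive positions are (+5, -2), (+0, +3), (+5, +5), (+5, -2), (+0, +3), (+5, +5); they repeat the 3-cycle [(+5, -2), (+0, +3), (+5, +5)].
step 7: apply (+5, -2) → (35, -1)
step 8: apply (+0, +3) → (35, 2)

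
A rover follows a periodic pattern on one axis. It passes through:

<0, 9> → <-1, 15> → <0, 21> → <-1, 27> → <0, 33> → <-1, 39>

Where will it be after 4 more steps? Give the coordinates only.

<-1, 63>

First: cycles through 0, -1 every 2 steps. Step 9 lands at position 1 of the cycle → -1.
Second: linear, +6 per step → 63 at step 9.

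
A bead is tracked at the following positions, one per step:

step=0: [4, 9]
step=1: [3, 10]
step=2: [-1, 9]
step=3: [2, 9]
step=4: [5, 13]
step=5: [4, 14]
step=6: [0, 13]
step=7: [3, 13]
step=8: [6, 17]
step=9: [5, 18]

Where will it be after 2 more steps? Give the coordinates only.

[4, 17]

The moves between consecutive positions are [-1, +1], [-4, -1], [+3, +0], [+3, +4], [-1, +1], [-4, -1], [+3, +0], [+3, +4], [-1, +1]; they repeat the 4-cycle [[-1, +1], [-4, -1], [+3, +0], [+3, +4]].
step 10: apply [-4, -1] → [1, 17]
step 11: apply [+3, +0] → [4, 17]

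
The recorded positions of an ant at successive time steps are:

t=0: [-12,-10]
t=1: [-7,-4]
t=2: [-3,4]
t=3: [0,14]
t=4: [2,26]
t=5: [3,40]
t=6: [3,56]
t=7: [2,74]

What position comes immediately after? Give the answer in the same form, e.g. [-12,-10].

[0,94]

Successive displacements: [+5,+6], [+4,+8], [+3,+10], [+2,+12], [+1,+14], [+0,+16], [-1,+18] — each changes by [-1,+2].
step 8: [2,74] + [-2,+20] → [0,94]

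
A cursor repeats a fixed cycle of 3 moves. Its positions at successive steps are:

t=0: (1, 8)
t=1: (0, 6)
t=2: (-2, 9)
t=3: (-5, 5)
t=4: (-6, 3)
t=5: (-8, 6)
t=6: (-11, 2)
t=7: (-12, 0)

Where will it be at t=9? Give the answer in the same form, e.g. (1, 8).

(-17, -1)

Differencing gives (-1, -2), (-2, +3), (-3, -4), (-1, -2), (-2, +3), (-3, -4), (-1, -2). This is the pattern (-1, -2), (-2, +3), (-3, -4) repeated.
step 8: apply (-2, +3) → (-14, 3)
step 9: apply (-3, -4) → (-17, -1)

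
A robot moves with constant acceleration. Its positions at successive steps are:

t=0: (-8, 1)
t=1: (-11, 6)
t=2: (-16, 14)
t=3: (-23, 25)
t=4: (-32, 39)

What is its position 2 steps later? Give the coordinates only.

(-56, 76)

Successive displacements: (-3, +5), (-5, +8), (-7, +11), (-9, +14) — each changes by (-2, +3).
step 5: (-32, 39) + (-11, +17) → (-43, 56)
step 6: (-43, 56) + (-13, +20) → (-56, 76)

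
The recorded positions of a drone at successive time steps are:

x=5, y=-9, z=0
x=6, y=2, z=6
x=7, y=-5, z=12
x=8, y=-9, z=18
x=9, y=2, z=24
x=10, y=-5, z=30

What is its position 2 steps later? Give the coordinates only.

The x coordinate changes by +1 each step, so at step 7 it is 5 + 7·(1) = 12.
The y coordinate repeats the cycle [-9, 2, -5] with period 3; step 7 mod 3 = 1, giving 2.
The z coordinate changes by +6 each step, so at step 7 it is 0 + 7·(6) = 42.

x=12, y=2, z=42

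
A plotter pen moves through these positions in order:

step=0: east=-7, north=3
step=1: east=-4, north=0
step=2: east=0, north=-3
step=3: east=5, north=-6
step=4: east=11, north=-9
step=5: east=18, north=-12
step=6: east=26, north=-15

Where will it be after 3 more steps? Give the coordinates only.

east=56, north=-24

Taking differences between consecutive positions: (+3, -3), (+4, -3), (+5, -3), (+6, -3), (+7, -3), (+8, -3). These grow by (+1, +0) each step.
step 7: east=26, north=-15 + (+9, -3) → east=35, north=-18
step 8: east=35, north=-18 + (+10, -3) → east=45, north=-21
step 9: east=45, north=-21 + (+11, -3) → east=56, north=-24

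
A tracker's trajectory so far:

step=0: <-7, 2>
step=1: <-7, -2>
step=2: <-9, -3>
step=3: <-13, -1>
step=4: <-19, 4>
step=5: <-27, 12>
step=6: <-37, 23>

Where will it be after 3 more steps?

<-79, 74>

Taking differences between consecutive positions: <+0, -4>, <-2, -1>, <-4, +2>, <-6, +5>, <-8, +8>, <-10, +11>. These grow by <-2, +3> each step.
step 7: <-37, 23> + <-12, +14> → <-49, 37>
step 8: <-49, 37> + <-14, +17> → <-63, 54>
step 9: <-63, 54> + <-16, +20> → <-79, 74>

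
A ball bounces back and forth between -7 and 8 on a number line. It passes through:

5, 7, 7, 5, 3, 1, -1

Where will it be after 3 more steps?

The value travels 2 per step and bounces off the walls at -7 and 8.
  step 7: -1 → -3
  step 8: -3 → -5
  step 9: -5 → -7

-7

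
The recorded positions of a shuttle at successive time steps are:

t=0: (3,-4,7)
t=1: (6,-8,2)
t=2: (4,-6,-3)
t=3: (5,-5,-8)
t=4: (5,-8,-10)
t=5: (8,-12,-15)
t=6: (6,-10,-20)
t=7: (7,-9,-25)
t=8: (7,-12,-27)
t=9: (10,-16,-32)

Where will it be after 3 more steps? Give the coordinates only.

(9,-16,-44)

The moves between consecutive positions are (+3,-4,-5), (-2,+2,-5), (+1,+1,-5), (+0,-3,-2), (+3,-4,-5), (-2,+2,-5), (+1,+1,-5), (+0,-3,-2), (+3,-4,-5); they repeat the 4-cycle [(+3,-4,-5), (-2,+2,-5), (+1,+1,-5), (+0,-3,-2)].
step 10: apply (-2,+2,-5) → (8,-14,-37)
step 11: apply (+1,+1,-5) → (9,-13,-42)
step 12: apply (+0,-3,-2) → (9,-16,-44)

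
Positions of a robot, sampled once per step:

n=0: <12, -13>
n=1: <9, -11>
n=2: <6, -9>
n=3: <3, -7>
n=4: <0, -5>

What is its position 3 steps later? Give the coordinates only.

The position changes by <-3, +2> every step.
step 5: <0, -5> + <-3, +2> → <-3, -3>
step 6: <-3, -3> + <-3, +2> → <-6, -1>
step 7: <-6, -1> + <-3, +2> → <-9, 1>

<-9, 1>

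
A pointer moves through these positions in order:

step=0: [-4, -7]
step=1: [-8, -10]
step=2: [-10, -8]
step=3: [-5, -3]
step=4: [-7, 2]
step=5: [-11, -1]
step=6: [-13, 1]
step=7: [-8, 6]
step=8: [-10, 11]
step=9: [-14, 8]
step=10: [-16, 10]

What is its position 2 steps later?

[-13, 20]

Differencing gives [-4, -3], [-2, +2], [+5, +5], [-2, +5], [-4, -3], [-2, +2], [+5, +5], [-2, +5], [-4, -3], [-2, +2]. This is the pattern [-4, -3], [-2, +2], [+5, +5], [-2, +5] repeated.
step 11: apply [+5, +5] → [-11, 15]
step 12: apply [-2, +5] → [-13, 20]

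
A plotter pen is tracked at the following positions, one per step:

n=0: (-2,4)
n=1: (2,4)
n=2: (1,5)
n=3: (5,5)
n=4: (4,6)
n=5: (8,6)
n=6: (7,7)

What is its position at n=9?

(14,8)

The moves between consecutive positions are (+4,+0), (-1,+1), (+4,+0), (-1,+1), (+4,+0), (-1,+1); they repeat the 2-cycle [(+4,+0), (-1,+1)].
step 7: apply (+4,+0) → (11,7)
step 8: apply (-1,+1) → (10,8)
step 9: apply (+4,+0) → (14,8)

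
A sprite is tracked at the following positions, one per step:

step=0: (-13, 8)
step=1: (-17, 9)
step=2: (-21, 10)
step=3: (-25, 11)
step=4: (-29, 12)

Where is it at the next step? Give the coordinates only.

The position changes by (-4, +1) every step.
step 5: (-29, 12) + (-4, +1) → (-33, 13)

(-33, 13)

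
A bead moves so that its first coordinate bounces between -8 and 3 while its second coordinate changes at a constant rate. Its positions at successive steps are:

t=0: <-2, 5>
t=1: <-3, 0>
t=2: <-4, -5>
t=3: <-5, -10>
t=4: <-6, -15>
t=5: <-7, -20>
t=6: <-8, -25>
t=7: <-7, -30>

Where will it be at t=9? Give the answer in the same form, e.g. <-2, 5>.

<-5, -40>

The first coordinate travels 1 per step and bounces off the walls at -8 and 3.
  step 8: -7 → -6
  step 9: -6 → -5
The second coordinate changes by -5 each step: at step 9 it is -40.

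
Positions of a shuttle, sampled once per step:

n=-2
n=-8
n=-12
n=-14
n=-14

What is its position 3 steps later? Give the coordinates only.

n=-2

Successive displacements: -6, -4, -2, +0 — each changes by +2.
step 5: -14 + 2 → n=-12
step 6: -12 + 4 → n=-8
step 7: -8 + 6 → n=-2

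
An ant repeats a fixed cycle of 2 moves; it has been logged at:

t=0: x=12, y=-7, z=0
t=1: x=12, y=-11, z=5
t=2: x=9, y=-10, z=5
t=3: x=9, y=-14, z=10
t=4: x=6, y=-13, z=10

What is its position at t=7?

Step-to-step displacements: (+0, -4, +5), (-3, +1, +0), (+0, -4, +5), (-3, +1, +0) — a repeating cycle of length 2.
step 5: apply (+0, -4, +5) → x=6, y=-17, z=15
step 6: apply (-3, +1, +0) → x=3, y=-16, z=15
step 7: apply (+0, -4, +5) → x=3, y=-20, z=20

x=3, y=-20, z=20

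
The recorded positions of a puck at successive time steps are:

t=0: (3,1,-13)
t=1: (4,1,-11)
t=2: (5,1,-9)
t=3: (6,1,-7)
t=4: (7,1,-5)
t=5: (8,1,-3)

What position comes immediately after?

Each step adds (+1,+0,+2) to the position.
step 6: (8,1,-3) + (+1,+0,+2) → (9,1,-1)

(9,1,-1)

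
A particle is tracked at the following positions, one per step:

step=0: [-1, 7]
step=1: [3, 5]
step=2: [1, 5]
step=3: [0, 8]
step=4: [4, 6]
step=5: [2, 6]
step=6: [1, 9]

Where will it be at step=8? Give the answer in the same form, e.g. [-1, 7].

[3, 7]

Step-to-step displacements: [+4, -2], [-2, +0], [-1, +3], [+4, -2], [-2, +0], [-1, +3] — a repeating cycle of length 3.
step 7: apply [+4, -2] → [5, 7]
step 8: apply [-2, +0] → [3, 7]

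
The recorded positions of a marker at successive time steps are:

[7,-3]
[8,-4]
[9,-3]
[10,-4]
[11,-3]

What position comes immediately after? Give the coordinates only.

[12,-4]

First: linear, +1 per step → 12 at step 5.
Second: cycles through -3, -4 every 2 steps. Step 5 lands at position 1 of the cycle → -4.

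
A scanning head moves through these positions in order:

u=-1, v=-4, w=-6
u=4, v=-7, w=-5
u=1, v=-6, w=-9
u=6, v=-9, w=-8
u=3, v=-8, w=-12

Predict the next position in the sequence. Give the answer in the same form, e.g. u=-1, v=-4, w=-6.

Step-to-step displacements: (+5,-3,+1), (-3,+1,-4), (+5,-3,+1), (-3,+1,-4) — a repeating cycle of length 2.
step 5: apply (+5,-3,+1) → u=8, v=-11, w=-11

u=8, v=-11, w=-11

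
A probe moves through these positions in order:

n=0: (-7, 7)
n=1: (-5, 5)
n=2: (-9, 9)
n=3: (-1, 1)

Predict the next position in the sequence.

(-17, 17)

The jumps are (+2, -2), (-4, +4), (+8, -8) — a geometric progression with ratio -2.
step 4: (-1, 1) + (-16, +16) → (-17, 17)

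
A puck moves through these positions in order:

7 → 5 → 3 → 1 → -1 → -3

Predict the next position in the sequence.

-5

The position changes by -2 every step.
step 6: -3 − 2 → -5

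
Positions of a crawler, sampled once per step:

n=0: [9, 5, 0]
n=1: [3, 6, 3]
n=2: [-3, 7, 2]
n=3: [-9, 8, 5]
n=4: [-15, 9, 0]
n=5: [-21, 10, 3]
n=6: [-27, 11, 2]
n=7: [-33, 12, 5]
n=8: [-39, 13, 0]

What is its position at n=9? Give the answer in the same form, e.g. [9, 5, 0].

First: linear, -6 per step → -45 at step 9.
Second: linear, +1 per step → 14 at step 9.
Third: cycles through 0, 3, 2, 5 every 4 steps. Step 9 lands at position 1 of the cycle → 3.

[-45, 14, 3]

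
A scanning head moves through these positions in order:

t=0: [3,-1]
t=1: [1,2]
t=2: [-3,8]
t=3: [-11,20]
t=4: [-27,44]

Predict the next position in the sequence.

Step-to-step displacements: [-2,+3], [-4,+6], [-8,+12], [-16,+24]; each is 2× the previous.
step 5: [-27,44] + [-32,+48] → [-59,92]

[-59,92]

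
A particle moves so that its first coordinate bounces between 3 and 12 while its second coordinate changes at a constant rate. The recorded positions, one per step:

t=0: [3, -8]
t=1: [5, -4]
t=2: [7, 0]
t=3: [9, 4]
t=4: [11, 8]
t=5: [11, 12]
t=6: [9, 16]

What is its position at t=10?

The first coordinate reflects between 3 and 12, moving 2 per step.
  step 7: 9 → 7
  step 8: 7 → 5
  step 9: 5 → 3
  step 10: 3 → 5
The second coordinate changes by +4 each step: at step 10 it is 32.

[5, 32]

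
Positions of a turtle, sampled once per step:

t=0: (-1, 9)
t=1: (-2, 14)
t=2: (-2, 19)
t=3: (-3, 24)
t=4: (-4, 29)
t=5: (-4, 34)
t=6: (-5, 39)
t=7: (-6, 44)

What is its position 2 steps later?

The moves between consecutive positions are (-1, +5), (+0, +5), (-1, +5), (-1, +5), (+0, +5), (-1, +5), (-1, +5); they repeat the 3-cycle [(-1, +5), (+0, +5), (-1, +5)].
step 8: apply (+0, +5) → (-6, 49)
step 9: apply (-1, +5) → (-7, 54)

(-7, 54)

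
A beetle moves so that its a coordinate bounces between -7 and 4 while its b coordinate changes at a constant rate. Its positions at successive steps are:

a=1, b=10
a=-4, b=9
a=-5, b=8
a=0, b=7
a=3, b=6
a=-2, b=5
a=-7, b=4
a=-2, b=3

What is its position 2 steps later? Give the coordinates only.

a=0, b=1

The a coordinate reflects between -7 and 4, moving 5 per step.
  step 8: -2 → 3
  step 9: 3 → 0
The b coordinate changes by -1 each step: at step 9 it is 1.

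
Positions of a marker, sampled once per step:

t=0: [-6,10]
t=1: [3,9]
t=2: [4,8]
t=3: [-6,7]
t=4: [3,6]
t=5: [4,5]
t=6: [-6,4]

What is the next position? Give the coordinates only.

[3,3]

First: cycles through -6, 3, 4 every 3 steps. Step 7 lands at position 1 of the cycle → 3.
Second: linear, -1 per step → 3 at step 7.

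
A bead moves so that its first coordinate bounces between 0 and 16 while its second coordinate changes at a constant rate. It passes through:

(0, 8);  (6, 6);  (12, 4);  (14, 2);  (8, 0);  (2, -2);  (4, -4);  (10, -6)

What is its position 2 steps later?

The first coordinate reflects between 0 and 16, moving 6 per step.
  step 8: 10 → 16
  step 9: 16 → 10
The second coordinate changes by -2 each step: at step 9 it is -10.

(10, -10)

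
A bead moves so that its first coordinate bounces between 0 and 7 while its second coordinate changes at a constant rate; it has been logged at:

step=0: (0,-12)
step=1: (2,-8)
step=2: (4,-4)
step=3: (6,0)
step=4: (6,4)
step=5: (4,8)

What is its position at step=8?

The first coordinate travels 2 per step and bounces off the walls at 0 and 7.
  step 6: 4 → 2
  step 7: 2 → 0
  step 8: 0 → 2
The second coordinate changes by +4 each step: at step 8 it is 20.

(2,20)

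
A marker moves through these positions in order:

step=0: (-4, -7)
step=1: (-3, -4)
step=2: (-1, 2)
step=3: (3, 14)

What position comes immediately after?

(11, 38)

Step-to-step displacements: (+1, +3), (+2, +6), (+4, +12); each is 2× the previous.
step 4: (3, 14) + (+8, +24) → (11, 38)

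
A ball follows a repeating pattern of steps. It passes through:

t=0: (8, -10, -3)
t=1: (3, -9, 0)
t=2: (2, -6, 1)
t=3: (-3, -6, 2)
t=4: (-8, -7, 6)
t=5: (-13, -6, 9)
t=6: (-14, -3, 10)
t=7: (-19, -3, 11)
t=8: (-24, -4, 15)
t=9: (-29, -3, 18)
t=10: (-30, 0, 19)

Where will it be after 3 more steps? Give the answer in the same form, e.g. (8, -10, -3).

Differencing gives (-5, +1, +3), (-1, +3, +1), (-5, +0, +1), (-5, -1, +4), (-5, +1, +3), (-1, +3, +1), (-5, +0, +1), (-5, -1, +4), (-5, +1, +3), (-1, +3, +1). This is the pattern (-5, +1, +3), (-1, +3, +1), (-5, +0, +1), (-5, -1, +4) repeated.
step 11: apply (-5, +0, +1) → (-35, 0, 20)
step 12: apply (-5, -1, +4) → (-40, -1, 24)
step 13: apply (-5, +1, +3) → (-45, 0, 27)

(-45, 0, 27)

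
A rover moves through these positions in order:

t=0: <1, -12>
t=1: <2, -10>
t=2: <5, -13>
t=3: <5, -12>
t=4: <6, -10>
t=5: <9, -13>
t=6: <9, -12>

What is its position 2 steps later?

Step-to-step displacements: <+1, +2>, <+3, -3>, <+0, +1>, <+1, +2>, <+3, -3>, <+0, +1> — a repeating cycle of length 3.
step 7: apply <+1, +2> → <10, -10>
step 8: apply <+3, -3> → <13, -13>

<13, -13>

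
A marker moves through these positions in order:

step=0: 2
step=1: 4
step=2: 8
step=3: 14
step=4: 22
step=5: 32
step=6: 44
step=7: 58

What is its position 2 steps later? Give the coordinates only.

Taking differences between consecutive positions: +2, +4, +6, +8, +10, +12, +14. These grow by +2 each step.
step 8: 58 + 16 → 74
step 9: 74 + 18 → 92

92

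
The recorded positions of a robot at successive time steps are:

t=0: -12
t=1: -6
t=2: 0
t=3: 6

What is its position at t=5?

Each step adds +6 to the position.
step 4: 6 + 6 → 12
step 5: 12 + 6 → 18

18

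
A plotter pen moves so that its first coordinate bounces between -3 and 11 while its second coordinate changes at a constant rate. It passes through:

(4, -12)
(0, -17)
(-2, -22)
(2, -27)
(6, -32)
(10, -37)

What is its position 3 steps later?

The first coordinate travels 4 per step and bounces off the walls at -3 and 11.
  step 6: 10 → 8
  step 7: 8 → 4
  step 8: 4 → 0
The second coordinate changes by -5 each step: at step 8 it is -52.

(0, -52)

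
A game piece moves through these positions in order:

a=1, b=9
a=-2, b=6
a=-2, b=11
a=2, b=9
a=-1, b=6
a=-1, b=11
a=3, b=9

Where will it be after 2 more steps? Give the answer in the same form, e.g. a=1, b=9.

a=0, b=11

Differencing gives (-3, -3), (+0, +5), (+4, -2), (-3, -3), (+0, +5), (+4, -2). This is the pattern (-3, -3), (+0, +5), (+4, -2) repeated.
step 7: apply (-3, -3) → a=0, b=6
step 8: apply (+0, +5) → a=0, b=11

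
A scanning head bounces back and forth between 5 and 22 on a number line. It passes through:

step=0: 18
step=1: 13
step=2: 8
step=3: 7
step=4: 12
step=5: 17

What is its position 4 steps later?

The value reflects between 5 and 22, moving 5 per step.
  step 6: 17 → 22
  step 7: 22 → 17
  step 8: 17 → 12
  step 9: 12 → 7

7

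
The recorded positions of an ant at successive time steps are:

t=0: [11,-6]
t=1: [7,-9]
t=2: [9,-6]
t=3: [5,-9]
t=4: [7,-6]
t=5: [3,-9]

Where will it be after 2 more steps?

[1,-9]

The moves between consecutive positions are [-4,-3], [+2,+3], [-4,-3], [+2,+3], [-4,-3]; they repeat the 2-cycle [[-4,-3], [+2,+3]].
step 6: apply [+2,+3] → [5,-6]
step 7: apply [-4,-3] → [1,-9]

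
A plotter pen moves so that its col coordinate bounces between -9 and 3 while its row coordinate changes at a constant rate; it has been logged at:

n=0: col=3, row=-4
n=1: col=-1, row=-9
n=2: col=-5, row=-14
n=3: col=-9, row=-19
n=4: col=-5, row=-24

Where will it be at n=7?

The col coordinate travels 4 per step and bounces off the walls at -9 and 3.
  step 5: -5 → -1
  step 6: -1 → 3
  step 7: 3 → -1
The row coordinate changes by -5 each step: at step 7 it is -39.

col=-1, row=-39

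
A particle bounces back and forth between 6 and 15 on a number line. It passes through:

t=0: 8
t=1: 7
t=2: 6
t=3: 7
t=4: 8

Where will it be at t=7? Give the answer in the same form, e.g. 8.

11

The value reflects between 6 and 15, moving 1 per step.
  step 5: 8 → 9
  step 6: 9 → 10
  step 7: 10 → 11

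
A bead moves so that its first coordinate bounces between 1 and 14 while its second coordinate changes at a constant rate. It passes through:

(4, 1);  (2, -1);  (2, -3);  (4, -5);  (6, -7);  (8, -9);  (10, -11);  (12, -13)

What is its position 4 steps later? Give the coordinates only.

The first coordinate travels 2 per step and bounces off the walls at 1 and 14.
  step 8: 12 → 14
  step 9: 14 → 12
  step 10: 12 → 10
  step 11: 10 → 8
The second coordinate changes by -2 each step: at step 11 it is -21.

(8, -21)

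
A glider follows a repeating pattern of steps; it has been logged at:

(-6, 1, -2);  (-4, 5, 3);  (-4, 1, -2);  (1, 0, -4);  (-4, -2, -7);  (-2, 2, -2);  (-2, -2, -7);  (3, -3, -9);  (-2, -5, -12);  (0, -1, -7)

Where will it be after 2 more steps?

(5, -6, -14)

Differencing gives (+2, +4, +5), (+0, -4, -5), (+5, -1, -2), (-5, -2, -3), (+2, +4, +5), (+0, -4, -5), (+5, -1, -2), (-5, -2, -3), (+2, +4, +5). This is the pattern (+2, +4, +5), (+0, -4, -5), (+5, -1, -2), (-5, -2, -3) repeated.
step 10: apply (+0, -4, -5) → (0, -5, -12)
step 11: apply (+5, -1, -2) → (5, -6, -14)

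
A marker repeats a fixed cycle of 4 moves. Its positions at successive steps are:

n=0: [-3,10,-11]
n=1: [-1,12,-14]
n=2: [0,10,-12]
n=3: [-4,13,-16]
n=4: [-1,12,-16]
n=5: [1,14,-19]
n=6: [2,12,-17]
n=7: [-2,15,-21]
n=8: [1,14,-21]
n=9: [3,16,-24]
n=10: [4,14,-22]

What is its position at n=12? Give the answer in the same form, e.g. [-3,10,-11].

[3,16,-26]

The moves between consecutive positions are [+2,+2,-3], [+1,-2,+2], [-4,+3,-4], [+3,-1,+0], [+2,+2,-3], [+1,-2,+2], [-4,+3,-4], [+3,-1,+0], [+2,+2,-3], [+1,-2,+2]; they repeat the 4-cycle [[+2,+2,-3], [+1,-2,+2], [-4,+3,-4], [+3,-1,+0]].
step 11: apply [-4,+3,-4] → [0,17,-26]
step 12: apply [+3,-1,+0] → [3,16,-26]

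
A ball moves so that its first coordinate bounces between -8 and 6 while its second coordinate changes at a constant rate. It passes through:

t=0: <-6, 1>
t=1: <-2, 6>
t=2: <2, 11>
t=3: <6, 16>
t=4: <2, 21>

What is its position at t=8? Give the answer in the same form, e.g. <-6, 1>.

The first coordinate travels 4 per step and bounces off the walls at -8 and 6.
  step 5: 2 → -2
  step 6: -2 → -6
  step 7: -6 → -6
  step 8: -6 → -2
The second coordinate changes by +5 each step: at step 8 it is 41.

<-2, 41>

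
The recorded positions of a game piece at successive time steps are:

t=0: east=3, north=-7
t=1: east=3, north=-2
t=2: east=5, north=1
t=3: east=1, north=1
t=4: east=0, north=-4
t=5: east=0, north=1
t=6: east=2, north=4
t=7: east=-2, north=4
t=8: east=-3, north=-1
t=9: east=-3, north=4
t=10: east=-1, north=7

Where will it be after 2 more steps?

east=-6, north=2

The moves between consecutive positions are (+0,+5), (+2,+3), (-4,+0), (-1,-5), (+0,+5), (+2,+3), (-4,+0), (-1,-5), (+0,+5), (+2,+3); they repeat the 4-cycle [(+0,+5), (+2,+3), (-4,+0), (-1,-5)].
step 11: apply (-4,+0) → east=-5, north=7
step 12: apply (-1,-5) → east=-6, north=2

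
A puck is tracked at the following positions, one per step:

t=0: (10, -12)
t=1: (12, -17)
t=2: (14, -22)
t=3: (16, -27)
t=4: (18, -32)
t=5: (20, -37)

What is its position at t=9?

Each step adds (+2, -5) to the position.
step 6: (20, -37) + (+2, -5) → (22, -42)
step 7: (22, -42) + (+2, -5) → (24, -47)
step 8: (24, -47) + (+2, -5) → (26, -52)
step 9: (26, -52) + (+2, -5) → (28, -57)

(28, -57)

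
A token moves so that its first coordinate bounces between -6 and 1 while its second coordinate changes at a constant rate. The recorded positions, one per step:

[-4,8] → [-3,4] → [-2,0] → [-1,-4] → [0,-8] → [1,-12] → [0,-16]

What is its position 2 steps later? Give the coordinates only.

[-2,-24]

The first coordinate reflects between -6 and 1, moving 1 per step.
  step 7: 0 → -1
  step 8: -1 → -2
The second coordinate changes by -4 each step: at step 8 it is -24.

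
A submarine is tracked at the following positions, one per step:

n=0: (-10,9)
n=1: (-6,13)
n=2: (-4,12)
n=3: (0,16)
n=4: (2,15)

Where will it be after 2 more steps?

The moves between consecutive positions are (+4,+4), (+2,-1), (+4,+4), (+2,-1); they repeat the 2-cycle [(+4,+4), (+2,-1)].
step 5: apply (+4,+4) → (6,19)
step 6: apply (+2,-1) → (8,18)

(8,18)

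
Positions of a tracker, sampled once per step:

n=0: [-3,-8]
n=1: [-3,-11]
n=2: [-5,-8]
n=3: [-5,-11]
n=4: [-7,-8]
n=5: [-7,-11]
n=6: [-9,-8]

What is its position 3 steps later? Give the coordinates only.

The moves between consecutive positions are [+0,-3], [-2,+3], [+0,-3], [-2,+3], [+0,-3], [-2,+3]; they repeat the 2-cycle [[+0,-3], [-2,+3]].
step 7: apply [+0,-3] → [-9,-11]
step 8: apply [-2,+3] → [-11,-8]
step 9: apply [+0,-3] → [-11,-11]

[-11,-11]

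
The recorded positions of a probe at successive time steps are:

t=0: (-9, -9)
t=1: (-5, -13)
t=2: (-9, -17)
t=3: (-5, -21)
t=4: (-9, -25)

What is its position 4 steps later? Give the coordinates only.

(-9, -41)

The first coordinate repeats the cycle [-9, -5] with period 2; step 8 mod 2 = 0, giving -9.
The second coordinate changes by -4 each step, so at step 8 it is -9 + 8·(-4) = -41.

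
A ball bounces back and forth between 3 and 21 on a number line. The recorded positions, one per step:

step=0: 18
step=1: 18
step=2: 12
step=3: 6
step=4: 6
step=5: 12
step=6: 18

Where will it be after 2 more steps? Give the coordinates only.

The value travels 6 per step and bounces off the walls at 3 and 21.
  step 7: 18 → 18
  step 8: 18 → 12

12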